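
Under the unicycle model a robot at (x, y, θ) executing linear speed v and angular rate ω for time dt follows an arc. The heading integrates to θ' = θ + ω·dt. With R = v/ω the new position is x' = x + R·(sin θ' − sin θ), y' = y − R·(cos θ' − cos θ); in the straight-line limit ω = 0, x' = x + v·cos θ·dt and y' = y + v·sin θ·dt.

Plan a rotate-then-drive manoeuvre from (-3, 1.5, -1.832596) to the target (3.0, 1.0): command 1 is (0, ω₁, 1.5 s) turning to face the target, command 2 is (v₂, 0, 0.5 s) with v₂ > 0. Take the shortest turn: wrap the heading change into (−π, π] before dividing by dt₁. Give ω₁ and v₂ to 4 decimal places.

heading to target = atan2(1−1.5, 3−-3) = -0.0831
Δθ = wrap(-0.0831 − -1.8326) = 1.7495; ω₁ = Δθ/dt₁ = 1.1663
distance = √((3−-3)² + (1−1.5)²) = 6.0208; v₂ = distance/dt₂ = 12.0416

ω₁ = 1.1663, v₂ = 12.0416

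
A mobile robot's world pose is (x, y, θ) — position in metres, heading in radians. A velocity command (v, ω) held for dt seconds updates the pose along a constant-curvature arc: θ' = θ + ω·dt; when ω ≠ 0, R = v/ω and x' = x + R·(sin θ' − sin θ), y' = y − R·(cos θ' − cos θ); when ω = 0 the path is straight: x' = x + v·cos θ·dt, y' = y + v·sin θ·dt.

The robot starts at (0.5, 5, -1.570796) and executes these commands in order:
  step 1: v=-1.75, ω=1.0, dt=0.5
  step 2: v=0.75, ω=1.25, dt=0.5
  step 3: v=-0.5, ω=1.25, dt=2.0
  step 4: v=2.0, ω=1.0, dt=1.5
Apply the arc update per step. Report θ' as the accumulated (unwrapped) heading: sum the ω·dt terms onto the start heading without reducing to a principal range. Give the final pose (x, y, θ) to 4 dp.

step 1: θ'=-1.0708 (R=-1.7500) → pose (0.2858, 5.8390, -1.0708)
step 2: θ'=-0.4458 (R=0.6000) → pose (0.5536, 5.5853, -0.4458)
step 3: θ'=2.0542 (R=-0.4000) → pose (0.0270, 5.0385, 2.0542)
step 4: θ'=3.5542 (R=2.0000) → pose (-2.5459, 5.9410, 3.5542)

(-2.5459, 5.9410, 3.5542)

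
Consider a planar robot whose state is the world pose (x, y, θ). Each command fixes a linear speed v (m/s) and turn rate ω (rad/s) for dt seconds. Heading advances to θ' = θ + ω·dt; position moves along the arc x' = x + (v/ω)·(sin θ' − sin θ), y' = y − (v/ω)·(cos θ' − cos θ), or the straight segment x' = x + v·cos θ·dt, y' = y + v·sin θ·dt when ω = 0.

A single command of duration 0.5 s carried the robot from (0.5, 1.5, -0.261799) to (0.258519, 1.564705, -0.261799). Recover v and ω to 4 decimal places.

v = -0.5000, ω = 0.0000

Δθ = -0.261799 − -0.261799 = 0.000000
ω = Δθ/dt = 0.000000/0.5 = 0.0000
ω = 0 → v = (Δx·cos θ + Δy·sin θ)/dt = -0.5000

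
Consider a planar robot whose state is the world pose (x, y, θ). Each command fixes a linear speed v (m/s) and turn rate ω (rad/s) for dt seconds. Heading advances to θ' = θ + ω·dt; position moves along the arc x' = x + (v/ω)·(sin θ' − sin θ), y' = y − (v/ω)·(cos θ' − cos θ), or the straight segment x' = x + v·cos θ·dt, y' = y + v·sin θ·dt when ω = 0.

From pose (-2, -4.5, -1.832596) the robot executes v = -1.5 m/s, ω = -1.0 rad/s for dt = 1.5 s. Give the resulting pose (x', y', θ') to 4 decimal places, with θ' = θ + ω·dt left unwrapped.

θ' = -1.8326 + -1.0·1.5 = -3.3326
R = v/ω = -1.5/-1.0 = 1.5000
x' = -2 + 1.5000·(sin -3.3326 − sin -1.8326) = -0.2663
y' = -4.5 − 1.5000·(cos -3.3326 − cos -1.8326) = -3.4155

(-0.2663, -3.4155, -3.3326)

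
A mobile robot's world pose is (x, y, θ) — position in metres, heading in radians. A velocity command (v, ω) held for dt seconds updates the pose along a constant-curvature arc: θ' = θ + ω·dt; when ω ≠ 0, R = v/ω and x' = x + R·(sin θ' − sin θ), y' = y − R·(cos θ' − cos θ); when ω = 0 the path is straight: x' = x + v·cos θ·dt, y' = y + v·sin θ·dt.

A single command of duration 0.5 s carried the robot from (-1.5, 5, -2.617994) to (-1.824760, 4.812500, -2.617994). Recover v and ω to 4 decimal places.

v = 0.7500, ω = 0.0000

Δθ = -2.617994 − -2.617994 = 0.000000
ω = Δθ/dt = 0.000000/0.5 = 0.0000
ω = 0 → v = (Δx·cos θ + Δy·sin θ)/dt = 0.7500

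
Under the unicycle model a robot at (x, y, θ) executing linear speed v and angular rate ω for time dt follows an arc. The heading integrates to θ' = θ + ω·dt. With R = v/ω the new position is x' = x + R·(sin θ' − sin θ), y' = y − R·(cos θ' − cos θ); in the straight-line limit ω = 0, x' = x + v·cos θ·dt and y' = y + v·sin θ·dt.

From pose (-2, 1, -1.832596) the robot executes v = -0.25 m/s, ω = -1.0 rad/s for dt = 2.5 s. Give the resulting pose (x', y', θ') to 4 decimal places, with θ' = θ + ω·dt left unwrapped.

θ' = -1.8326 + -1.0·2.5 = -4.3326
R = v/ω = -0.25/-1.0 = 0.2500
x' = -2 + 0.2500·(sin -4.3326 − sin -1.8326) = -1.5263
y' = 1 − 0.2500·(cos -4.3326 − cos -1.8326) = 1.0280

(-1.5263, 1.0280, -4.3326)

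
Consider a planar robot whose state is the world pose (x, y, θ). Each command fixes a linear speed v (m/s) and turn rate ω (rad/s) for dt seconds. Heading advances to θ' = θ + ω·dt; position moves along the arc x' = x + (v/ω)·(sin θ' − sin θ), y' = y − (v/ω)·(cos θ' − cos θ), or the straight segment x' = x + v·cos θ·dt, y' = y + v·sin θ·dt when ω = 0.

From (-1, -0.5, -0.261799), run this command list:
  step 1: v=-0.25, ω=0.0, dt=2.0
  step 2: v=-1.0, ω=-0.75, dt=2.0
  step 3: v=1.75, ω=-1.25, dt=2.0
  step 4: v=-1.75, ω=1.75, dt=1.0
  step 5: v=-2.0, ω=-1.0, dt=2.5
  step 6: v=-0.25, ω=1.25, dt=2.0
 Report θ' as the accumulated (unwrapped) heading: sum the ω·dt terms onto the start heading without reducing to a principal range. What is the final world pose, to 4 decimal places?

(-0.1947, -1.9730, -2.5118)

step 1: θ'=-0.2618 (straight) → pose (-1.4830, -0.3706, -0.2618)
step 2: θ'=-1.7618 (R=1.3333) → pose (-2.4470, 1.1704, -1.7618)
step 3: θ'=-4.2618 (R=-1.4000) → pose (-5.0818, 0.8265, -4.2618)
step 4: θ'=-2.5118 (R=-1.0000) → pose (-3.5926, 0.4539, -2.5118)
step 5: θ'=-5.0118 (R=2.0000) → pose (-0.5036, -1.7523, -5.0118)
step 6: θ'=-2.5118 (R=-0.2000) → pose (-0.1947, -1.9730, -2.5118)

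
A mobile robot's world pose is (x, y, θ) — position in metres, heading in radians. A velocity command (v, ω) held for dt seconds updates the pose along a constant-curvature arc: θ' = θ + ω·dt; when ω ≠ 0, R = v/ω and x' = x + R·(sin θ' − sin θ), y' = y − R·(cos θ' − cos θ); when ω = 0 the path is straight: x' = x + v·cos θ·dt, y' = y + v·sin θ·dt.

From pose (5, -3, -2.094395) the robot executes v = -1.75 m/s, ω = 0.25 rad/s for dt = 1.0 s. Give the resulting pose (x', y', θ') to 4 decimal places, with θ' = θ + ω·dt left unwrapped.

(5.6775, -1.3914, -1.8444)

θ' = -2.0944 + 0.25·1.0 = -1.8444
R = v/ω = -1.75/0.25 = -7.0000
x' = 5 + -7.0000·(sin -1.8444 − sin -2.0944) = 5.6775
y' = -3 − -7.0000·(cos -1.8444 − cos -2.0944) = -1.3914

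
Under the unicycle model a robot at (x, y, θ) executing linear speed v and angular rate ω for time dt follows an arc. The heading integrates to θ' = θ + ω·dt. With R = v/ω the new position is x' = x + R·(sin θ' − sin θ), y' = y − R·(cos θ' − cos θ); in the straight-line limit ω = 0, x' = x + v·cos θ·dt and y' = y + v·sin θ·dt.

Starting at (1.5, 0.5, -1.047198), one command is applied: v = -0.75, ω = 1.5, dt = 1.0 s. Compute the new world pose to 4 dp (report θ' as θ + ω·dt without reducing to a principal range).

θ' = -1.0472 + 1.5·1.0 = 0.4528
R = v/ω = -0.75/1.5 = -0.5000
x' = 1.5 + -0.5000·(sin 0.4528 − sin -1.0472) = 0.8482
y' = 0.5 − -0.5000·(cos 0.4528 − cos -1.0472) = 0.6996

(0.8482, 0.6996, 0.4528)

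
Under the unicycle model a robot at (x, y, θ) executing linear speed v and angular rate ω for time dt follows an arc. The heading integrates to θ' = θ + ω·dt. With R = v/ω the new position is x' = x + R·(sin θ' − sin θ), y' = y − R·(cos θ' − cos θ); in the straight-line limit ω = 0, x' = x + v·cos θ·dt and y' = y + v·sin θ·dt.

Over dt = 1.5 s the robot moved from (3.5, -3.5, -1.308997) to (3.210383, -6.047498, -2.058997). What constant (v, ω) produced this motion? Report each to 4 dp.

Δθ = -2.058997 − -1.308997 = -0.750000
ω = Δθ/dt = -0.750000/1.5 = -0.5000
R = −Δy/(cos θ' − cos θ) = -3.5000
v = R·ω = -3.5000·-0.5000 = 1.7500

v = 1.7500, ω = -0.5000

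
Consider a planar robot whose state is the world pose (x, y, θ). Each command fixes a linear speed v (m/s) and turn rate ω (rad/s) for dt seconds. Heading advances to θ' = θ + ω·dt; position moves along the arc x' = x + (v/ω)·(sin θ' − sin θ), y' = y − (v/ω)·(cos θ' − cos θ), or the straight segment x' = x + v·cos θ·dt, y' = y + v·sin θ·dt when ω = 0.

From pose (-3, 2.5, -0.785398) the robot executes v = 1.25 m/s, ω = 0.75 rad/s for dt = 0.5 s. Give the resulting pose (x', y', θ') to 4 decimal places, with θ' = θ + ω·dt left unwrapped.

(-2.4864, 2.1502, -0.4104)

θ' = -0.7854 + 0.75·0.5 = -0.4104
R = v/ω = 1.25/0.75 = 1.6667
x' = -3 + 1.6667·(sin -0.4104 − sin -0.7854) = -2.4864
y' = 2.5 − 1.6667·(cos -0.4104 − cos -0.7854) = 2.1502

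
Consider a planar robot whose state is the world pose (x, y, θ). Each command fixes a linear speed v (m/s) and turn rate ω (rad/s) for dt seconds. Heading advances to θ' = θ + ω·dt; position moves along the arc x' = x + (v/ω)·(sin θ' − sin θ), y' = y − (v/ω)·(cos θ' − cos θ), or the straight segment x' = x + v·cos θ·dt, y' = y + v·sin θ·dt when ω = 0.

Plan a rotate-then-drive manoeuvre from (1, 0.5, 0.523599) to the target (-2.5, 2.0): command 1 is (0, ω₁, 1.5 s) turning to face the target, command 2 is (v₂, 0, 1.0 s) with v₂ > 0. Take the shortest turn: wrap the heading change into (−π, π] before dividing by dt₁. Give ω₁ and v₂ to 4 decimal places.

heading to target = atan2(2−0.5, -2.5−1) = 2.7367
Δθ = wrap(2.7367 − 0.5236) = 2.2131; ω₁ = Δθ/dt₁ = 1.4754
distance = √((-2.5−1)² + (2−0.5)²) = 3.8079; v₂ = distance/dt₂ = 3.8079

ω₁ = 1.4754, v₂ = 3.8079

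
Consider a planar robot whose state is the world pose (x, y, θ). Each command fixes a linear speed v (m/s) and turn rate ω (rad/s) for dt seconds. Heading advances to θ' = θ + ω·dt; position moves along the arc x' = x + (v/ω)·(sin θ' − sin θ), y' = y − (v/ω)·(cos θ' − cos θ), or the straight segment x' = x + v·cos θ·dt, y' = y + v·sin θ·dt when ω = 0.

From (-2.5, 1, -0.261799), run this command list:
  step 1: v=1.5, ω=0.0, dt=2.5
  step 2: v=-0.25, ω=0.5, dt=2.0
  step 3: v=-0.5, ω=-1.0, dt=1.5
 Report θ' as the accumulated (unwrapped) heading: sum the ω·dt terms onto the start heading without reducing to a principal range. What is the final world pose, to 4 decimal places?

(-0.0253, -0.0757, -0.7618)

step 1: θ'=-0.2618 (straight) → pose (1.1222, 0.0294, -0.2618)
step 2: θ'=0.7382 (R=-0.5000) → pose (0.6563, -0.0837, 0.7382)
step 3: θ'=-0.7618 (R=0.5000) → pose (-0.0253, -0.0757, -0.7618)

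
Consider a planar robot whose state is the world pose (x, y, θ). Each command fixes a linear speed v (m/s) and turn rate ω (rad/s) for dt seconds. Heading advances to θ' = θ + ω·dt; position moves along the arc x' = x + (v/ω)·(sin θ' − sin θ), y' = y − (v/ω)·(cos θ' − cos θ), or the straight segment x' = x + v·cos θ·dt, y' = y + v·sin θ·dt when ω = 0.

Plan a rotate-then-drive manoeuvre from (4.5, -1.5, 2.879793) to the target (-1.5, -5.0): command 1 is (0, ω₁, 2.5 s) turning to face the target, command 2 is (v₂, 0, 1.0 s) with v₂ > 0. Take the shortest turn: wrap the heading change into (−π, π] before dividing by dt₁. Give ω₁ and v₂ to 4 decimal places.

ω₁ = 0.3159, v₂ = 6.9462

heading to target = atan2(-5−-1.5, -1.5−4.5) = -2.6135
Δθ = wrap(-2.6135 − 2.8798) = 0.7899; ω₁ = Δθ/dt₁ = 0.3159
distance = √((-1.5−4.5)² + (-5−-1.5)²) = 6.9462; v₂ = distance/dt₂ = 6.9462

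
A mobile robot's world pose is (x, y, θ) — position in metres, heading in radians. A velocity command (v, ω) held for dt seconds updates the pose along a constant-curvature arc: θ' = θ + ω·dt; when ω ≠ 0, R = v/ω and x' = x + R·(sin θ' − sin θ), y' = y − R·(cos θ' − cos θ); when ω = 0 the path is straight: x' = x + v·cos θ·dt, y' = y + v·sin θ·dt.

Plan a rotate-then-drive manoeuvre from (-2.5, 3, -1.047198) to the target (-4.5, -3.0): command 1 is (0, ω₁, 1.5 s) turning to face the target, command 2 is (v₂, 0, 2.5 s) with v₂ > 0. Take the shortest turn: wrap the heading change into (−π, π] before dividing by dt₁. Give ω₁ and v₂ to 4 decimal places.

heading to target = atan2(-3−3, -4.5−-2.5) = -1.8925
Δθ = wrap(-1.8925 − -1.0472) = -0.8453; ω₁ = Δθ/dt₁ = -0.5636
distance = √((-4.5−-2.5)² + (-3−3)²) = 6.3246; v₂ = distance/dt₂ = 2.5298

ω₁ = -0.5636, v₂ = 2.5298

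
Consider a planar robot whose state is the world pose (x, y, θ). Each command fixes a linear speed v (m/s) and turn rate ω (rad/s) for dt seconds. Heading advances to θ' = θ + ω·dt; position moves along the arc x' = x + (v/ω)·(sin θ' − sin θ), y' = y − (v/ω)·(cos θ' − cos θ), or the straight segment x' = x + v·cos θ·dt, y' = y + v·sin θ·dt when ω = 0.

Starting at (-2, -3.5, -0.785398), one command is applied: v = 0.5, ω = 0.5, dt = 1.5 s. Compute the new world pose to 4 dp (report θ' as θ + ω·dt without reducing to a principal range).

(-1.3283, -3.7923, -0.0354)

θ' = -0.7854 + 0.5·1.5 = -0.0354
R = v/ω = 0.5/0.5 = 1.0000
x' = -2 + 1.0000·(sin -0.0354 − sin -0.7854) = -1.3283
y' = -3.5 − 1.0000·(cos -0.0354 − cos -0.7854) = -3.7923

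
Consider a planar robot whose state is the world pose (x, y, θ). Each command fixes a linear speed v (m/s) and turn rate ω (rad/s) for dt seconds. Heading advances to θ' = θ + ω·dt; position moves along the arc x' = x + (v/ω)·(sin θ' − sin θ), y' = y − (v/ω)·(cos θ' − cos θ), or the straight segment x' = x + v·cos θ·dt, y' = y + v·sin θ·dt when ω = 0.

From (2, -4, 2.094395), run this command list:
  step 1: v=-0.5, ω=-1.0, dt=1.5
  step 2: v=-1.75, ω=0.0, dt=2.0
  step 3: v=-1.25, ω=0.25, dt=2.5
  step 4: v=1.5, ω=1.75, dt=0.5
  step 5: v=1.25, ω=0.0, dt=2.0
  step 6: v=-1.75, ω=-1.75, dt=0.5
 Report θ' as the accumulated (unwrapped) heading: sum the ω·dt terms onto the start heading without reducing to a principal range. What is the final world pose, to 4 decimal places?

step 1: θ'=0.5944 (R=0.5000) → pose (1.8470, -4.6642, 0.5944)
step 2: θ'=0.5944 (straight) → pose (-1.0527, -6.6243, 0.5944)
step 3: θ'=1.2194 (R=-5.0000) → pose (-2.9471, -9.0456, 1.2194)
step 4: θ'=2.0944 (R=0.8571) → pose (-3.0096, -8.3220, 2.0944)
step 5: θ'=2.0944 (straight) → pose (-4.2596, -6.1570, 2.0944)
step 6: θ'=1.2194 (R=1.0000) → pose (-4.1867, -7.0012, 1.2194)

(-4.1867, -7.0012, 1.2194)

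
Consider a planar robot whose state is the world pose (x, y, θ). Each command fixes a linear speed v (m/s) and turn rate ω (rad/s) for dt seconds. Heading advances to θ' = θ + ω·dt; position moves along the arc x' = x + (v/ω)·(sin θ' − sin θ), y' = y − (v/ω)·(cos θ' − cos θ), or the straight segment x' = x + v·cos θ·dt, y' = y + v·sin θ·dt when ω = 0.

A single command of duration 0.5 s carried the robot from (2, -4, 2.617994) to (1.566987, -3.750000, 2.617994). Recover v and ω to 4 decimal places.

v = 1.0000, ω = 0.0000

Δθ = 2.617994 − 2.617994 = 0.000000
ω = Δθ/dt = 0.000000/0.5 = 0.0000
ω = 0 → v = (Δx·cos θ + Δy·sin θ)/dt = 1.0000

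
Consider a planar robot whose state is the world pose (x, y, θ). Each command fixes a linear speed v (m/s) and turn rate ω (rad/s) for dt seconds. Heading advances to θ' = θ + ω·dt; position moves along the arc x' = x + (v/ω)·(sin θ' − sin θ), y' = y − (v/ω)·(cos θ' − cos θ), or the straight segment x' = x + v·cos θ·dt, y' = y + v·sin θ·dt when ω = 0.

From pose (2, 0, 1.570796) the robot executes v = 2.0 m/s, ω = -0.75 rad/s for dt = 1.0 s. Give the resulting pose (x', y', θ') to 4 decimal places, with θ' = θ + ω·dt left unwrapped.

θ' = 1.5708 + -0.75·1.0 = 0.8208
R = v/ω = 2.0/-0.75 = -2.6667
x' = 2 + -2.6667·(sin 0.8208 − sin 1.5708) = 2.7155
y' = 0 − -2.6667·(cos 0.8208 − cos 1.5708) = 1.8177

(2.7155, 1.8177, 0.8208)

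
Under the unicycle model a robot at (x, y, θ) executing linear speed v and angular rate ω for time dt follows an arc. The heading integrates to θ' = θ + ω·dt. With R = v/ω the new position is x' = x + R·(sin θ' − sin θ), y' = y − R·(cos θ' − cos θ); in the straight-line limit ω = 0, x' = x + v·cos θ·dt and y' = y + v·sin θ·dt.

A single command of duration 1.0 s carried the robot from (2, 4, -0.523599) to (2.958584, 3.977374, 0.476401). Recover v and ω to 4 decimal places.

v = 1.0000, ω = 1.0000

Δθ = 0.476401 − -0.523599 = 1.000000
ω = Δθ/dt = 1.000000/1.0 = 1.0000
R = Δx/(sin θ' − sin θ) = 1.0000
v = R·ω = 1.0000·1.0000 = 1.0000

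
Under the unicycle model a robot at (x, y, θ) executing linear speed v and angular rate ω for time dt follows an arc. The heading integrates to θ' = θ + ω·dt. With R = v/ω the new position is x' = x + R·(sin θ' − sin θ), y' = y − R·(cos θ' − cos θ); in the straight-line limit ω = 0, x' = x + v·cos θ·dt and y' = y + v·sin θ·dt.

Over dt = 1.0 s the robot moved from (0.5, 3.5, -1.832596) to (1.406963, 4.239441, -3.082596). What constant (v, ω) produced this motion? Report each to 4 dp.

v = -1.2500, ω = -1.2500

Δθ = -3.082596 − -1.832596 = -1.250000
ω = Δθ/dt = -1.250000/1.0 = -1.2500
R = Δx/(sin θ' − sin θ) = 1.0000
v = R·ω = 1.0000·-1.2500 = -1.2500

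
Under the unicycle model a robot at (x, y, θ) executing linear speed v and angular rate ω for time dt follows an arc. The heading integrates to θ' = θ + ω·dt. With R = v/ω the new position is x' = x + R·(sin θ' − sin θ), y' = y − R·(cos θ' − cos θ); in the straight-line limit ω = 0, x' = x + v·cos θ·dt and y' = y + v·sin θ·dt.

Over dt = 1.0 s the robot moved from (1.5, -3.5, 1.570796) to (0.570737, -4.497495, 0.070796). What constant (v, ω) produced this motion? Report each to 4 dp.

v = -1.5000, ω = -1.5000

Δθ = 0.070796 − 1.570796 = -1.500000
ω = Δθ/dt = -1.500000/1.0 = -1.5000
R = −Δy/(cos θ' − cos θ) = 1.0000
v = R·ω = 1.0000·-1.5000 = -1.5000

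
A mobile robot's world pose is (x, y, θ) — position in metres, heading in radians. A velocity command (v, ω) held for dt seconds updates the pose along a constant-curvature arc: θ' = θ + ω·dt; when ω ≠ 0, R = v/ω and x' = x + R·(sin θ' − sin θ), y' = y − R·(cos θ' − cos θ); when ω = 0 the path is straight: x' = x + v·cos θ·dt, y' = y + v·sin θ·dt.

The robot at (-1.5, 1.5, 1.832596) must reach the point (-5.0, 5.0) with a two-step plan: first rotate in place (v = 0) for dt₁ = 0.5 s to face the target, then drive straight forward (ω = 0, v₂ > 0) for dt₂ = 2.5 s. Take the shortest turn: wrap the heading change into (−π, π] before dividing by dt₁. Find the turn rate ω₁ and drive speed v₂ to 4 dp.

heading to target = atan2(5−1.5, -5−-1.5) = 2.3562
Δθ = wrap(2.3562 − 1.8326) = 0.5236; ω₁ = Δθ/dt₁ = 1.0472
distance = √((-5−-1.5)² + (5−1.5)²) = 4.9497; v₂ = distance/dt₂ = 1.9799

ω₁ = 1.0472, v₂ = 1.9799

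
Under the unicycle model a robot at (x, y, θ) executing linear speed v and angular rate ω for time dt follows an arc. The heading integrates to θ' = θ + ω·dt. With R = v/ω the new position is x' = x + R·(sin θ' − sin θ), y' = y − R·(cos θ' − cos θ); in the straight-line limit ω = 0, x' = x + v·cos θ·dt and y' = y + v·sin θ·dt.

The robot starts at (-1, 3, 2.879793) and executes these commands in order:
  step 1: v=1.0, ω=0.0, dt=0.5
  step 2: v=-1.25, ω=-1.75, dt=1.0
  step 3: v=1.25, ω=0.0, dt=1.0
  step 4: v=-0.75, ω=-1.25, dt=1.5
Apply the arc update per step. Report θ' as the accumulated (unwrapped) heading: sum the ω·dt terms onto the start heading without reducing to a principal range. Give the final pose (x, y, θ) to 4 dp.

step 1: θ'=2.8798 (straight) → pose (-1.4830, 3.1294, 2.8798)
step 2: θ'=1.1298 (R=0.7143) → pose (-1.0219, 2.1346, 1.1298)
step 3: θ'=1.1298 (straight) → pose (-0.4883, 3.2650, 1.1298)
step 4: θ'=-0.7452 (R=0.6000) → pose (-1.4378, 3.0801, -0.7452)

(-1.4378, 3.0801, -0.7452)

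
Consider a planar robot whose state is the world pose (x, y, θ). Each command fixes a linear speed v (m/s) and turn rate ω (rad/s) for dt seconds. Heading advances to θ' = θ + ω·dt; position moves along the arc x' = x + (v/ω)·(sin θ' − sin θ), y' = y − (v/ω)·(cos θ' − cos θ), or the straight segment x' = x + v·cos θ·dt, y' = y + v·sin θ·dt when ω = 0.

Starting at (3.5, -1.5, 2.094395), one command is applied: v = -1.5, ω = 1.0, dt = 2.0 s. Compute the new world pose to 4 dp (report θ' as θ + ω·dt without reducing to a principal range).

(6.0216, -1.6191, 4.0944)

θ' = 2.0944 + 1.0·2.0 = 4.0944
R = v/ω = -1.5/1.0 = -1.5000
x' = 3.5 + -1.5000·(sin 4.0944 − sin 2.0944) = 6.0216
y' = -1.5 − -1.5000·(cos 4.0944 − cos 2.0944) = -1.6191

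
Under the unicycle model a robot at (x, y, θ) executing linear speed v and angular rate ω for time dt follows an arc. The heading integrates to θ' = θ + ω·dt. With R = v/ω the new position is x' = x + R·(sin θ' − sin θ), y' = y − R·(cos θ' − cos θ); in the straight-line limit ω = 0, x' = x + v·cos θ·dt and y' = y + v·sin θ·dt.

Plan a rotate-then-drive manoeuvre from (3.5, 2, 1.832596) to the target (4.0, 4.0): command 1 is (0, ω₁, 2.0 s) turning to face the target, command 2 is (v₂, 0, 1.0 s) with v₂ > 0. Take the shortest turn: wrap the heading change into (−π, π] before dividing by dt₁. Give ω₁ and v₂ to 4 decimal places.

ω₁ = -0.2534, v₂ = 2.0616

heading to target = atan2(4−2, 4−3.5) = 1.3258
Δθ = wrap(1.3258 − 1.8326) = -0.5068; ω₁ = Δθ/dt₁ = -0.2534
distance = √((4−3.5)² + (4−2)²) = 2.0616; v₂ = distance/dt₂ = 2.0616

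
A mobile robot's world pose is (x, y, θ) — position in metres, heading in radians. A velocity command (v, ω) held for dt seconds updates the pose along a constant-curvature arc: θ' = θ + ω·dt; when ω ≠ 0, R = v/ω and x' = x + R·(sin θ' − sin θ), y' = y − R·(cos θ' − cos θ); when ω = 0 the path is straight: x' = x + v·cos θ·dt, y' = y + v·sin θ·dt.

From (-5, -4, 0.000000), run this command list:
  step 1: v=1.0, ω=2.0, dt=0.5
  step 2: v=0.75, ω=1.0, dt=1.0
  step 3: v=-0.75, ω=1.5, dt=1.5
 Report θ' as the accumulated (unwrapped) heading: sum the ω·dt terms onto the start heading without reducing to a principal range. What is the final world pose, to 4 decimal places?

step 1: θ'=1.0000 (R=0.5000) → pose (-4.5793, -3.7702, 1.0000)
step 2: θ'=2.0000 (R=0.7500) → pose (-4.5284, -3.0528, 2.0000)
step 3: θ'=4.2500 (R=-0.5000) → pose (-3.6263, -3.0678, 4.2500)

(-3.6263, -3.0678, 4.2500)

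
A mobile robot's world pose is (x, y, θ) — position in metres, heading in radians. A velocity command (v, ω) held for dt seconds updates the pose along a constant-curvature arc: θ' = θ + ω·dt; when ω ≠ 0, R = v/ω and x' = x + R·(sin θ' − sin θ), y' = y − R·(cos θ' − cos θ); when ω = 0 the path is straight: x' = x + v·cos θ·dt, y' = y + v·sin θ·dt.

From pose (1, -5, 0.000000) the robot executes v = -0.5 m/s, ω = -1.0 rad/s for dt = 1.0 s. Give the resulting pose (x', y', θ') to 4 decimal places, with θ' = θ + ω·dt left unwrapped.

θ' = 0.0000 + -1.0·1.0 = -1.0000
R = v/ω = -0.5/-1.0 = 0.5000
x' = 1 + 0.5000·(sin -1.0000 − sin 0.0000) = 0.5793
y' = -5 − 0.5000·(cos -1.0000 − cos 0.0000) = -4.7702

(0.5793, -4.7702, -1.0000)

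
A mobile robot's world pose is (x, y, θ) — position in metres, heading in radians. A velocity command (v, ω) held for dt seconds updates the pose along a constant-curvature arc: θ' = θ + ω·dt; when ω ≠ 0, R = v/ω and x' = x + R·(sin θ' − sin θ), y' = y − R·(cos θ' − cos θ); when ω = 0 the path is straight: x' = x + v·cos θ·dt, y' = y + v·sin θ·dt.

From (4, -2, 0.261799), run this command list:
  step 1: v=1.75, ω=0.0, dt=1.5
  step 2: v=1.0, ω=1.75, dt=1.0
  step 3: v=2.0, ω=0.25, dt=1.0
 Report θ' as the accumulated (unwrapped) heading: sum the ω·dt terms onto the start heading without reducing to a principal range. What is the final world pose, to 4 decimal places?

step 1: θ'=0.2618 (straight) → pose (6.5356, -1.3206, 0.2618)
step 2: θ'=2.0118 (R=0.5714) → pose (6.9044, -0.5247, 2.0118)
step 3: θ'=2.2618 (R=8.0000) → pose (5.8347, 1.1590, 2.2618)

(5.8347, 1.1590, 2.2618)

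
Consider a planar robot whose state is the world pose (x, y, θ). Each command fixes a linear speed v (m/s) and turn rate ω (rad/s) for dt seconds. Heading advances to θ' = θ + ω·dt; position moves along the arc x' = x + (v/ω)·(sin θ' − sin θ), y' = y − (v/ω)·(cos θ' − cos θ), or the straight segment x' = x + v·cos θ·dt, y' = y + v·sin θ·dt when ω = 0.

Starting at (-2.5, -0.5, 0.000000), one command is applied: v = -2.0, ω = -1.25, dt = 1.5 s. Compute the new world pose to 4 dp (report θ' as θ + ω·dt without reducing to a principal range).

(-4.0265, 1.5793, -1.8750)

θ' = 0.0000 + -1.25·1.5 = -1.8750
R = v/ω = -2.0/-1.25 = 1.6000
x' = -2.5 + 1.6000·(sin -1.8750 − sin 0.0000) = -4.0265
y' = -0.5 − 1.6000·(cos -1.8750 − cos 0.0000) = 1.5793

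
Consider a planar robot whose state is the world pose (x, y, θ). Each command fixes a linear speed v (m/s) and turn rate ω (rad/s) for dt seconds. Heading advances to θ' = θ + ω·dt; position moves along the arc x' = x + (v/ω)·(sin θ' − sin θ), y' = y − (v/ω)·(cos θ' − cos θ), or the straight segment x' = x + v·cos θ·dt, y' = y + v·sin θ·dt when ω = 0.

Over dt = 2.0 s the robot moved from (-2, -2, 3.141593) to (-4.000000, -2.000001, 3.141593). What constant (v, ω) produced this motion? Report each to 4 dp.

Δθ = 3.141593 − 3.141593 = 0.000000
ω = Δθ/dt = 0.000000/2.0 = 0.0000
ω = 0 → v = (Δx·cos θ + Δy·sin θ)/dt = 1.0000

v = 1.0000, ω = 0.0000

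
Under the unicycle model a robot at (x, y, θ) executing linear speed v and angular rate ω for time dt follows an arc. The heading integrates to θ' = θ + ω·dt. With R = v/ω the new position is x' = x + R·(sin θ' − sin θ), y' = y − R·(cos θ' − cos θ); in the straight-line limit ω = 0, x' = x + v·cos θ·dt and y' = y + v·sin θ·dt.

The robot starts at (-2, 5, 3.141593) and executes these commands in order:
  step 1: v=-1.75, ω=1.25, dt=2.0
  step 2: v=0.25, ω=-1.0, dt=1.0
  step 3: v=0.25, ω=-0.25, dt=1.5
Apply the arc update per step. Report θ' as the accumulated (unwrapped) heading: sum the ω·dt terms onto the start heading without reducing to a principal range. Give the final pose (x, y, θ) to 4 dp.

step 1: θ'=5.6416 (R=-1.4000) → pose (-1.1621, 7.5216, 5.6416)
step 2: θ'=4.6416 (R=-0.2500) → pose (-1.0624, 7.3036, 4.6416)
step 3: θ'=4.2666 (R=-1.0000) → pose (-1.1576, 6.9432, 4.2666)

(-1.1576, 6.9432, 4.2666)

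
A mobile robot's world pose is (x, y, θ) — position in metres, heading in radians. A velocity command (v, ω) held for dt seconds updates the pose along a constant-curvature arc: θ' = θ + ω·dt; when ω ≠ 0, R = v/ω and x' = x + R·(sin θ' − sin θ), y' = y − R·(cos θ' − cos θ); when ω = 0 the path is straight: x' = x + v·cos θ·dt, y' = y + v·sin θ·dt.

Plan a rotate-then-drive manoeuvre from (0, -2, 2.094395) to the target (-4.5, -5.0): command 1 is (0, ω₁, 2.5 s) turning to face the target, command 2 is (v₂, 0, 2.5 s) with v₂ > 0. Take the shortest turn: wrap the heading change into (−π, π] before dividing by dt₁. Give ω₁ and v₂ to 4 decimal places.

heading to target = atan2(-5−-2, -4.5−0) = -2.5536
Δθ = wrap(-2.5536 − 2.0944) = 1.6352; ω₁ = Δθ/dt₁ = 0.6541
distance = √((-4.5−0)² + (-5−-2)²) = 5.4083; v₂ = distance/dt₂ = 2.1633

ω₁ = 0.6541, v₂ = 2.1633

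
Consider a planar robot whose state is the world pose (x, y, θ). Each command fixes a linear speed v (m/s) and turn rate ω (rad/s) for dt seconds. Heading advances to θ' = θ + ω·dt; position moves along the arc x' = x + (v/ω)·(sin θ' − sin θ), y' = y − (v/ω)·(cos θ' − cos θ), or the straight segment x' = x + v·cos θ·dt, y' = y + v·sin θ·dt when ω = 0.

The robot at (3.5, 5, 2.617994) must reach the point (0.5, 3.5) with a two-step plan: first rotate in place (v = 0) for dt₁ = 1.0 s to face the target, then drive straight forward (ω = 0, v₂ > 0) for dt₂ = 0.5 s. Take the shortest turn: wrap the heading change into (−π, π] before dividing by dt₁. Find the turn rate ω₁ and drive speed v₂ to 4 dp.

ω₁ = 0.9872, v₂ = 6.7082

heading to target = atan2(3.5−5, 0.5−3.5) = -2.6779
Δθ = wrap(-2.6779 − 2.6180) = 0.9872; ω₁ = Δθ/dt₁ = 0.9872
distance = √((0.5−3.5)² + (3.5−5)²) = 3.3541; v₂ = distance/dt₂ = 6.7082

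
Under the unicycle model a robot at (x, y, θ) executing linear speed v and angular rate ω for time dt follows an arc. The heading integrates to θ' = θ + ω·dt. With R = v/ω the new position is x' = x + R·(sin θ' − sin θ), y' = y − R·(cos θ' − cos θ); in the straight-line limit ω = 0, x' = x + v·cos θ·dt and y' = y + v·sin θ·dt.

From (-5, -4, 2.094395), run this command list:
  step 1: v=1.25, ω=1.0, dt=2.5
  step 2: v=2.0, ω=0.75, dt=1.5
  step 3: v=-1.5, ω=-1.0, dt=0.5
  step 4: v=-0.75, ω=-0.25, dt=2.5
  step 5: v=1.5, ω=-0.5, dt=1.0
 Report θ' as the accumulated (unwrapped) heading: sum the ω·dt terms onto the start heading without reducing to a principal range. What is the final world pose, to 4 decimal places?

(-7.5010, -6.0814, 4.0944)

step 1: θ'=4.5944 (R=1.2500) → pose (-7.3238, -4.4778, 4.5944)
step 2: θ'=5.7194 (R=2.6667) → pose (-6.1008, -7.0457, 5.7194)
step 3: θ'=5.2194 (R=1.5000) → pose (-6.6105, -6.5062, 5.2194)
step 4: θ'=4.5944 (R=3.0000) → pose (-6.9670, -4.6964, 4.5944)
step 5: θ'=4.0944 (R=-3.0000) → pose (-7.5010, -6.0814, 4.0944)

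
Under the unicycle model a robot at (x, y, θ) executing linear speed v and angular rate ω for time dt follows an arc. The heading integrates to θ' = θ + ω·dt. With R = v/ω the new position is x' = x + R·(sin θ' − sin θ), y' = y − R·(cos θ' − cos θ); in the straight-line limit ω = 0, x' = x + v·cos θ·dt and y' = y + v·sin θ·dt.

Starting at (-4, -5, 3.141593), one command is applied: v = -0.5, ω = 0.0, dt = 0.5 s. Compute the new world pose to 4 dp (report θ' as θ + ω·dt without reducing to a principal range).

θ' = 3.1416 + 0.0·0.5 = 3.1416
ω = 0 → straight: x' = -4 + -0.5·cos(3.1416)·0.5 = -3.7500
y' = -5 + -0.5·sin(3.1416)·0.5 = -5.0000

(-3.7500, -5.0000, 3.1416)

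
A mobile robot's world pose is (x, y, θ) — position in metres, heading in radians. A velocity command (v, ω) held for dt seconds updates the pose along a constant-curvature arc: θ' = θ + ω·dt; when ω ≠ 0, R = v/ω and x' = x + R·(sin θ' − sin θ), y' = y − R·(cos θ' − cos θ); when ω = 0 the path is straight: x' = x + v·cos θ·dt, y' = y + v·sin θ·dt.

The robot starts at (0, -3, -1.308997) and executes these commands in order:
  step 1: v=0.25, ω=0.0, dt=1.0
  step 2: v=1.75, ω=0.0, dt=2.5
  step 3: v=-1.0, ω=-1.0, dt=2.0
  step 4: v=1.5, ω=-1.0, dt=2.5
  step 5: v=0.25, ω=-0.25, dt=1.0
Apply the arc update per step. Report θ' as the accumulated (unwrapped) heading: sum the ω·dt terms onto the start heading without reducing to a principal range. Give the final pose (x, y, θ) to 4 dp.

(2.1289, -3.3237, -6.0590)

step 1: θ'=-1.3090 (straight) → pose (0.0647, -3.2415, -1.3090)
step 2: θ'=-1.3090 (straight) → pose (1.1970, -7.4674, -1.3090)
step 3: θ'=-3.3090 (R=1.0000) → pose (2.3296, -6.2226, -3.3090)
step 4: θ'=-5.8090 (R=-1.5000) → pose (1.8946, -3.4090, -5.8090)
step 5: θ'=-6.0590 (R=-1.0000) → pose (2.1289, -3.3237, -6.0590)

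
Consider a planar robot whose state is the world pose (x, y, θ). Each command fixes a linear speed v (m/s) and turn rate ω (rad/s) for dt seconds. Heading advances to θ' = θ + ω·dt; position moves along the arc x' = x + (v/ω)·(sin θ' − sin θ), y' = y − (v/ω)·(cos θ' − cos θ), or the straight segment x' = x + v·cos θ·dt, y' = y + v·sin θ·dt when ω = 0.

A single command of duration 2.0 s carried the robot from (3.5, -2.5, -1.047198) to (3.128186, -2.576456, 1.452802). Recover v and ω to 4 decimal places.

v = -0.2500, ω = 1.2500

Δθ = 1.452802 − -1.047198 = 2.500000
ω = Δθ/dt = 2.500000/2.0 = 1.2500
R = Δx/(sin θ' − sin θ) = -0.2000
v = R·ω = -0.2000·1.2500 = -0.2500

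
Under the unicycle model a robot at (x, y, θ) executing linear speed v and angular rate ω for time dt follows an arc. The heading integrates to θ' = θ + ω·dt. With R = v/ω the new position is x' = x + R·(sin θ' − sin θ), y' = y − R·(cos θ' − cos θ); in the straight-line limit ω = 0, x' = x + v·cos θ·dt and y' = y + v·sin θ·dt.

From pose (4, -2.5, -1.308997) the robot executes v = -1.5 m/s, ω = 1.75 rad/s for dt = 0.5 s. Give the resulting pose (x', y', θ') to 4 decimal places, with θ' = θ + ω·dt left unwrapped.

θ' = -1.3090 + 1.75·0.5 = -0.4340
R = v/ω = -1.5/1.75 = -0.8571
x' = 4 + -0.8571·(sin -0.4340 − sin -1.3090) = 3.5325
y' = -2.5 − -0.8571·(cos -0.4340 − cos -1.3090) = -1.9442

(3.5325, -1.9442, -0.4340)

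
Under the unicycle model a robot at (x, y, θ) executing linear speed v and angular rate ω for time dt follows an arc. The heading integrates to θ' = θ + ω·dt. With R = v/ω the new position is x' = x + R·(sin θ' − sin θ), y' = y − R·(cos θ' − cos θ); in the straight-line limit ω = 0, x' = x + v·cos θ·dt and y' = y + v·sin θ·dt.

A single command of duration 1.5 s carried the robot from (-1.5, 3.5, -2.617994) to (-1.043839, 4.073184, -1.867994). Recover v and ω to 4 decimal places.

Δθ = -1.867994 − -2.617994 = 0.750000
ω = Δθ/dt = 0.750000/1.5 = 0.5000
R = −Δy/(cos θ' − cos θ) = -1.0000
v = R·ω = -1.0000·0.5000 = -0.5000

v = -0.5000, ω = 0.5000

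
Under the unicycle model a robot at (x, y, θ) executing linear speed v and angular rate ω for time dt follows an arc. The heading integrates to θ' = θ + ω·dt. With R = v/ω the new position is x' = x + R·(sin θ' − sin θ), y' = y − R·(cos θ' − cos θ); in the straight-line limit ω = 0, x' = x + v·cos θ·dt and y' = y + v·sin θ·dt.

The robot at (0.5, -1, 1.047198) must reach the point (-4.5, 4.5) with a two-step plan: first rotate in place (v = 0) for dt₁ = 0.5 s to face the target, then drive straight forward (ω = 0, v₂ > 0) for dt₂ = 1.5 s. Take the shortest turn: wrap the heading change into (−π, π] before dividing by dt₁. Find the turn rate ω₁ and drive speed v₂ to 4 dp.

heading to target = atan2(4.5−-1, -4.5−0.5) = 2.3086
Δθ = wrap(2.3086 − 1.0472) = 1.2614; ω₁ = Δθ/dt₁ = 2.5228
distance = √((-4.5−0.5)² + (4.5−-1)²) = 7.4330; v₂ = distance/dt₂ = 4.9554

ω₁ = 2.5228, v₂ = 4.9554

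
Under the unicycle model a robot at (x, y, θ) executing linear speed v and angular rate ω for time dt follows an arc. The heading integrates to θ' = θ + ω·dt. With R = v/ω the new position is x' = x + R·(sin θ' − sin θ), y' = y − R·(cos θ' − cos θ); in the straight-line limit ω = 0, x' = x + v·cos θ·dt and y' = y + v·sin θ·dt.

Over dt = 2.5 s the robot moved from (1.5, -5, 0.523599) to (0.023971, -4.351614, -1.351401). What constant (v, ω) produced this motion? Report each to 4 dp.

v = -0.7500, ω = -0.7500

Δθ = -1.351401 − 0.523599 = -1.875000
ω = Δθ/dt = -1.875000/2.5 = -0.7500
R = Δx/(sin θ' − sin θ) = 1.0000
v = R·ω = 1.0000·-0.7500 = -0.7500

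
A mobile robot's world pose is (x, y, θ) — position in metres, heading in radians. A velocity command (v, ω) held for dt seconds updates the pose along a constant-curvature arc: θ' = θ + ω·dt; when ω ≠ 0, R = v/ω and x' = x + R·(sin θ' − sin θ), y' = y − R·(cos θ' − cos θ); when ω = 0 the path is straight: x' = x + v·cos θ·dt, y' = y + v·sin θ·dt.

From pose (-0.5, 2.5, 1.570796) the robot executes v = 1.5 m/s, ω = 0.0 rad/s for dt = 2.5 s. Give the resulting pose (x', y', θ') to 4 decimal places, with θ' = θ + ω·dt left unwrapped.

(-0.5000, 6.2500, 1.5708)

θ' = 1.5708 + 0.0·2.5 = 1.5708
ω = 0 → straight: x' = -0.5 + 1.5·cos(1.5708)·2.5 = -0.5000
y' = 2.5 + 1.5·sin(1.5708)·2.5 = 6.2500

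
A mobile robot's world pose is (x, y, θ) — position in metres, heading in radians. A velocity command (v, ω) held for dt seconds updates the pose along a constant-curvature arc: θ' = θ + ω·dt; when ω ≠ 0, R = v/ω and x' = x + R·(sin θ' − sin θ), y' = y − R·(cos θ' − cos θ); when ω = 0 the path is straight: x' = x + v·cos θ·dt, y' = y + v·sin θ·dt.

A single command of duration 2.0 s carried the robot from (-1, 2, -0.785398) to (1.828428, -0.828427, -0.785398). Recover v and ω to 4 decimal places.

v = 2.0000, ω = 0.0000

Δθ = -0.785398 − -0.785398 = 0.000000
ω = Δθ/dt = 0.000000/2.0 = 0.0000
ω = 0 → v = (Δx·cos θ + Δy·sin θ)/dt = 2.0000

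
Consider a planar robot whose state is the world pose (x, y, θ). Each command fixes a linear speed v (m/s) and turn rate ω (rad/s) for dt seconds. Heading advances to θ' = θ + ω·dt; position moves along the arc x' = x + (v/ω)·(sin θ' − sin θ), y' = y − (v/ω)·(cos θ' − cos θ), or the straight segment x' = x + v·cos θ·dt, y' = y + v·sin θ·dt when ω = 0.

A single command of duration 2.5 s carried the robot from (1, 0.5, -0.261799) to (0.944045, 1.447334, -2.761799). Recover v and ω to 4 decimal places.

Δθ = -2.761799 − -0.261799 = -2.500000
ω = Δθ/dt = -2.500000/2.5 = -1.0000
R = −Δy/(cos θ' − cos θ) = 0.5000
v = R·ω = 0.5000·-1.0000 = -0.5000

v = -0.5000, ω = -1.0000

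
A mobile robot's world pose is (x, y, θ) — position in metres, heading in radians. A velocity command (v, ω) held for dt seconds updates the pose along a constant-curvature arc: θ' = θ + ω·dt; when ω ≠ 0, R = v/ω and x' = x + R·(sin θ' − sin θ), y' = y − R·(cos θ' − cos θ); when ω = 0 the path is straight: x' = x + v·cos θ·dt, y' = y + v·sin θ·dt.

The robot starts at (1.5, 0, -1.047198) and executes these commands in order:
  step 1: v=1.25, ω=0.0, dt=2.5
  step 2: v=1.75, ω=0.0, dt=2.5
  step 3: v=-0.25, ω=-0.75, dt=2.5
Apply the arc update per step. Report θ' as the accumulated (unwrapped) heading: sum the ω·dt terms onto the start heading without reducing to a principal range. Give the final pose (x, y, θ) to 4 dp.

step 1: θ'=-1.0472 (straight) → pose (3.0625, -2.7063, -1.0472)
step 2: θ'=-1.0472 (straight) → pose (5.2500, -6.4952, -1.0472)
step 3: θ'=-2.9222 (R=0.3333) → pose (5.4661, -6.0032, -2.9222)

(5.4661, -6.0032, -2.9222)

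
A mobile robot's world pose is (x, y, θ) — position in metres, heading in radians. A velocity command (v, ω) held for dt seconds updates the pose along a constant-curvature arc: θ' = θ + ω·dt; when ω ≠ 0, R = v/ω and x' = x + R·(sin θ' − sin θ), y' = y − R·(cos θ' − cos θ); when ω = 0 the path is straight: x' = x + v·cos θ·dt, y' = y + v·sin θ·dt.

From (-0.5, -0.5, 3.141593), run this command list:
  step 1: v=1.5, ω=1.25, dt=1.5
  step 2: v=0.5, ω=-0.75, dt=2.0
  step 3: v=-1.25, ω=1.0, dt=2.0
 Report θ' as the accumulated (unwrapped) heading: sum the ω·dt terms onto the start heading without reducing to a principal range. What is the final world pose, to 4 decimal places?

step 1: θ'=5.0166 (R=1.2000) → pose (-1.6449, -2.0594, 5.0166)
step 2: θ'=3.5166 (R=-0.6667) → pose (-2.0368, -2.8795, 3.5166)
step 3: θ'=5.5166 (R=-1.2500) → pose (-1.6275, -0.8160, 5.5166)

(-1.6275, -0.8160, 5.5166)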